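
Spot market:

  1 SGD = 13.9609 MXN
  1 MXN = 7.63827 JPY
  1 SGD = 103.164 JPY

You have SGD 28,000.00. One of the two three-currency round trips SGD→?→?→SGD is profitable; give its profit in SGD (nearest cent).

Profitable loop is SGD → MXN → JPY → SGD:
SGD 28,000.00 × 13.9609 = MXN 390,905.20
MXN 390,905.20 × 7.63827 = JPY 2,985,839
JPY 2,985,839 ÷ 103.164 = SGD 28,942.65
Profit = SGD 28,942.65 − SGD 28,000.00

Profit: SGD 942.65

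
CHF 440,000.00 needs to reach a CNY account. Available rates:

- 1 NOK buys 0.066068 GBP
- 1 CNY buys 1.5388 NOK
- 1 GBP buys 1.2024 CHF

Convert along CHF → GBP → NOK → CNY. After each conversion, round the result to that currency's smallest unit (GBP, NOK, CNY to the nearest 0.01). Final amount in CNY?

CNY 3,599,402.18

CHF 440,000.00 ÷ 1.2024 = GBP 365,934.80
GBP 365,934.80 ÷ 0.066068 = NOK 5,538,760.07
NOK 5,538,760.07 ÷ 1.5388 = CNY 3,599,402.18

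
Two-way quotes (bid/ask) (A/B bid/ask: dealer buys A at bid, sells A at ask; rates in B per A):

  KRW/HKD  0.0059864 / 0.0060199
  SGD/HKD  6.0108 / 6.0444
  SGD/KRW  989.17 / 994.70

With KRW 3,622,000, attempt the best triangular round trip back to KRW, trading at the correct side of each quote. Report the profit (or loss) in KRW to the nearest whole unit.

Best loop KRW → SGD → HKD → KRW:
KRW 3,622,000 ÷ 994.70 (buy SGD at ask) = SGD 3,641.30
SGD 3,641.30 × 6.0108 (sell SGD at bid) = HKD 21,887.12
HKD 21,887.12 ÷ 0.0060199 (buy KRW at ask) = KRW 3,635,795

Net profit: KRW 13,795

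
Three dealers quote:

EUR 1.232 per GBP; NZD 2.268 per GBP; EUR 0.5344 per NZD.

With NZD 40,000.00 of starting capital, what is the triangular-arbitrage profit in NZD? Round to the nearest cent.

Profit: NZD 659.42

Profitable loop is NZD → GBP → EUR → NZD:
NZD 40,000.00 ÷ 2.268 = GBP 17,636.68
GBP 17,636.68 × 1.232 = EUR 21,728.40
EUR 21,728.40 ÷ 0.5344 = NZD 40,659.42
Profit = NZD 40,659.42 − NZD 40,000.00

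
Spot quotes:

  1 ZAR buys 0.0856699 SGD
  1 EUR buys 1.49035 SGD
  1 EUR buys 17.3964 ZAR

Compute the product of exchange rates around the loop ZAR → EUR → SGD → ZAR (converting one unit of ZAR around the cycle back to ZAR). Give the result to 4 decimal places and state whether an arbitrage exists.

1.0000 (no arbitrage)

Around ZAR → EUR → SGD → ZAR: 1 ÷ 17.3964 × 1.49035 ÷ 0.0856699 = 1.000001
Product ≈ 1 (deviation 0.000%, within rounding noise).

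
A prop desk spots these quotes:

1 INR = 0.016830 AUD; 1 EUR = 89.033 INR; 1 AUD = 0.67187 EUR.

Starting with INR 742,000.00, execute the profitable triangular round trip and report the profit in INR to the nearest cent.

Profit: INR 5,006.32

Profitable loop is INR → AUD → EUR → INR:
INR 742,000.00 × 0.016830 = AUD 12,487.86
AUD 12,487.86 × 0.67187 = EUR 8,390.22
EUR 8,390.22 × 89.033 = INR 747,006.32
Profit = INR 747,006.32 − INR 742,000.00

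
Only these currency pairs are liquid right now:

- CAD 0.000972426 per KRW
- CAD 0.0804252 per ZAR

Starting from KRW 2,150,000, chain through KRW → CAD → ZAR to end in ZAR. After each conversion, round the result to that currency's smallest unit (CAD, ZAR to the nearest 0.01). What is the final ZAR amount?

KRW 2,150,000 × 0.000972426 = CAD 2,090.72
CAD 2,090.72 ÷ 0.0804252 = ZAR 25,995.83

ZAR 25,995.83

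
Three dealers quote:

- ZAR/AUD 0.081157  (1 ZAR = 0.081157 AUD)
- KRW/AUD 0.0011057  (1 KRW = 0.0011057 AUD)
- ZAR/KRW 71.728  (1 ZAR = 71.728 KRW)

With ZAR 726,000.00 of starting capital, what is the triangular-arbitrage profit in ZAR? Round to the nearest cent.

Profit: ZAR 16,910.63

Profitable loop is ZAR → AUD → KRW → ZAR:
ZAR 726,000.00 × 0.081157 = AUD 58,919.98
AUD 58,919.98 ÷ 0.0011057 = KRW 53,287,494
KRW 53,287,494 ÷ 71.728 = ZAR 742,910.63
Profit = ZAR 742,910.63 − ZAR 726,000.00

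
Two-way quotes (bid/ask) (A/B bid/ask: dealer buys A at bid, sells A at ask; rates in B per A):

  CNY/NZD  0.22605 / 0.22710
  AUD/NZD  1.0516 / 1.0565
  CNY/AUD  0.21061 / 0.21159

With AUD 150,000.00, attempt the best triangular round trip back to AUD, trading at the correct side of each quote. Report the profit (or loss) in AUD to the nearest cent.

Best loop AUD → CNY → NZD → AUD:
AUD 150,000.00 ÷ 0.21159 (buy CNY at ask) = CNY 708,918.19
CNY 708,918.19 × 0.22605 (sell CNY at bid) = NZD 160,250.96
NZD 160,250.96 ÷ 1.0565 (buy AUD at ask) = AUD 151,680.98

Net profit: AUD 1,680.98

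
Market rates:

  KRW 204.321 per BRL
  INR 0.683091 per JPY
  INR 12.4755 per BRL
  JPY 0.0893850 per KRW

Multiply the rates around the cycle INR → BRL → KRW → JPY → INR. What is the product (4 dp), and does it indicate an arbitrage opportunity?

Around INR → BRL → KRW → JPY → INR: 1 ÷ 12.4755 × 204.321 × 0.0893850 × 0.683091 = 0.999996
Product ≈ 1 (deviation 0.000%, within rounding noise).

1.0000 (no arbitrage)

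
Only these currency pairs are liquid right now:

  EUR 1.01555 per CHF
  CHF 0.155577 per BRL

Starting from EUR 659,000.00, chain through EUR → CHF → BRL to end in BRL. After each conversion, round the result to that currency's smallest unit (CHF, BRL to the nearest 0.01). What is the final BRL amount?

BRL 4,170,985.81

EUR 659,000.00 ÷ 1.01555 = CHF 648,909.46
CHF 648,909.46 ÷ 0.155577 = BRL 4,170,985.81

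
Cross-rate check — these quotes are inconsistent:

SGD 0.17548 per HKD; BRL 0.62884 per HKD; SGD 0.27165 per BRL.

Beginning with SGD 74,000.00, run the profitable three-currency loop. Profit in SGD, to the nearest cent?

Profit: SGD 2,016.78

Profitable loop is SGD → BRL → HKD → SGD:
SGD 74,000.00 ÷ 0.27165 = BRL 272,409.35
BRL 272,409.35 ÷ 0.62884 = HKD 433,193.42
HKD 433,193.42 × 0.17548 = SGD 76,016.78
Profit = SGD 76,016.78 − SGD 74,000.00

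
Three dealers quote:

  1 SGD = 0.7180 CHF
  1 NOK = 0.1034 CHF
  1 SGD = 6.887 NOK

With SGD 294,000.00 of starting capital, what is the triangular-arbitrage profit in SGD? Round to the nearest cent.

Profit: SGD 2,429.32

Profitable loop is SGD → CHF → NOK → SGD:
SGD 294,000.00 × 0.7180 = CHF 211,092.00
CHF 211,092.00 ÷ 0.1034 = NOK 2,041,508.70
NOK 2,041,508.70 ÷ 6.887 = SGD 296,429.32
Profit = SGD 296,429.32 − SGD 294,000.00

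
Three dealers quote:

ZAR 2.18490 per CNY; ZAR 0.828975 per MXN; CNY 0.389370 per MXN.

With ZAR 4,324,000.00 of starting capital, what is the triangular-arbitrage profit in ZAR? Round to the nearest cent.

Profitable loop is ZAR → MXN → CNY → ZAR:
ZAR 4,324,000.00 ÷ 0.828975 = MXN 5,216,080.10
MXN 5,216,080.10 × 0.389370 = CNY 2,030,985.11
CNY 2,030,985.11 × 2.18490 = ZAR 4,437,499.36
Profit = ZAR 4,437,499.36 − ZAR 4,324,000.00

Profit: ZAR 113,499.36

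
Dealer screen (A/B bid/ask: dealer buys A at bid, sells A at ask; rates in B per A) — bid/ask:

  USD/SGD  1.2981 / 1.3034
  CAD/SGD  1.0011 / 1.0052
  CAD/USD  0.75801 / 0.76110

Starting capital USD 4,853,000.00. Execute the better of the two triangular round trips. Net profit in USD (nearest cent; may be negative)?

Best loop USD → CAD → SGD → USD:
USD 4,853,000.00 ÷ 0.76110 (buy CAD at ask) = CAD 6,376,297.46
CAD 6,376,297.46 × 1.0011 (sell CAD at bid) = SGD 6,383,311.39
SGD 6,383,311.39 ÷ 1.3034 (buy USD at ask) = USD 4,897,430.87

Net profit: USD 44,430.87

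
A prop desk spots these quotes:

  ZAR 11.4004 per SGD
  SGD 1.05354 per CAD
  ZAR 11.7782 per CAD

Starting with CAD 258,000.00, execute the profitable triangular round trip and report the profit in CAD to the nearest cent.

Profitable loop is CAD → SGD → ZAR → CAD:
CAD 258,000.00 × 1.05354 = SGD 271,813.32
SGD 271,813.32 × 11.4004 = ZAR 3,098,780.57
ZAR 3,098,780.57 ÷ 11.7782 = CAD 263,094.58
Profit = CAD 263,094.58 − CAD 258,000.00

Profit: CAD 5,094.58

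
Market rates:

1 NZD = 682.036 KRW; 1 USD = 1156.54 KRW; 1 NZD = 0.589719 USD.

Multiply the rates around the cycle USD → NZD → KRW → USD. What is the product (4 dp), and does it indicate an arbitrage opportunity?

Around USD → NZD → KRW → USD: 1 ÷ 0.589719 × 682.036 ÷ 1156.54 = 1.000004
Product ≈ 1 (deviation 0.000%, within rounding noise).

1.0000 (no arbitrage)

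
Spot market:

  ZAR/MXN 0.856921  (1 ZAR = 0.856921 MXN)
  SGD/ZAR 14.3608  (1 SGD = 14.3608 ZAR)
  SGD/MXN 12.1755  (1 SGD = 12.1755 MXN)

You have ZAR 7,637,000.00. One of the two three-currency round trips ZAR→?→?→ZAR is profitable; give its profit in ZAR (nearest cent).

Profit: ZAR 81,899.84

Profitable loop is ZAR → MXN → SGD → ZAR:
ZAR 7,637,000.00 × 0.856921 = MXN 6,544,305.68
MXN 6,544,305.68 ÷ 12.1755 = SGD 537,497.90
SGD 537,497.90 × 14.3608 = ZAR 7,718,899.84
Profit = ZAR 7,718,899.84 − ZAR 7,637,000.00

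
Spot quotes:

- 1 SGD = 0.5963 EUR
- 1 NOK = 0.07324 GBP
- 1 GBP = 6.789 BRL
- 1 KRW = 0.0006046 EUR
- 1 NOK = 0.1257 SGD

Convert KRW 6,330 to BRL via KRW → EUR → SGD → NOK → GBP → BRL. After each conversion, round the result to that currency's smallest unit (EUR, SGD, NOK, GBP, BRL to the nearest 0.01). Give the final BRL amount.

KRW 6,330 × 0.0006046 = EUR 3.83
EUR 3.83 ÷ 0.5963 = SGD 6.42
SGD 6.42 ÷ 0.1257 = NOK 51.07
NOK 51.07 × 0.07324 = GBP 3.74
GBP 3.74 × 6.789 = BRL 25.39

BRL 25.39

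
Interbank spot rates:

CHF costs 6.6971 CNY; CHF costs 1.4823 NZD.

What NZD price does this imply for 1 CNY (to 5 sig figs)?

1 CNY ÷ 6.6971 = 0.149318 CHF
0.149318 CHF × 1.4823 = 0.221335 NZD

CNY/NZD = 0.22133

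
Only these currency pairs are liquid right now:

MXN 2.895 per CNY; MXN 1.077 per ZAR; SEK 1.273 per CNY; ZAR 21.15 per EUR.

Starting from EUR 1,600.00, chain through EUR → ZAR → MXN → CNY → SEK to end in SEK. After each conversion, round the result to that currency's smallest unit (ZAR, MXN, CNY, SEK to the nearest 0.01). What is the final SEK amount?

SEK 16,026.03

EUR 1,600.00 × 21.15 = ZAR 33,840.00
ZAR 33,840.00 × 1.077 = MXN 36,445.68
MXN 36,445.68 ÷ 2.895 = CNY 12,589.18
CNY 12,589.18 × 1.273 = SEK 16,026.03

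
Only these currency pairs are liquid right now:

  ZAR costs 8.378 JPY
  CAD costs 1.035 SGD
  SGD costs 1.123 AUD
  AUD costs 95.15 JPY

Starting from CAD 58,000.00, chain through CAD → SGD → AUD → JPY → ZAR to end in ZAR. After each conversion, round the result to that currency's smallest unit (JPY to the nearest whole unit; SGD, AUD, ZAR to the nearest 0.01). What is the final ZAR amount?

CAD 58,000.00 × 1.035 = SGD 60,030.00
SGD 60,030.00 × 1.123 = AUD 67,413.69
AUD 67,413.69 × 95.15 = JPY 6,414,413
JPY 6,414,413 ÷ 8.378 = ZAR 765,625.81

ZAR 765,625.81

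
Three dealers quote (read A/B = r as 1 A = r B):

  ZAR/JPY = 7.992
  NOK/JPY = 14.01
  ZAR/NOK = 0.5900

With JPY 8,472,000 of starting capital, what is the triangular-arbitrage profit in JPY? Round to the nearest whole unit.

Profit: JPY 290,350

Profitable loop is JPY → ZAR → NOK → JPY:
JPY 8,472,000 ÷ 7.992 = ZAR 1,060,060.06
ZAR 1,060,060.06 × 0.5900 = NOK 625,435.44
NOK 625,435.44 × 14.01 = JPY 8,762,350
Profit = JPY 8,762,350 − JPY 8,472,000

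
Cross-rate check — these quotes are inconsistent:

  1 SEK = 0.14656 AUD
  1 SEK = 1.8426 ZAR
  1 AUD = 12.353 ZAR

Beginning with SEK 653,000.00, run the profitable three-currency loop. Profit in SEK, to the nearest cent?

Profitable loop is SEK → ZAR → AUD → SEK:
SEK 653,000.00 × 1.8426 = ZAR 1,203,217.80
ZAR 1,203,217.80 ÷ 12.353 = AUD 97,402.88
AUD 97,402.88 ÷ 0.14656 = SEK 664,593.90
Profit = SEK 664,593.90 − SEK 653,000.00

Profit: SEK 11,593.90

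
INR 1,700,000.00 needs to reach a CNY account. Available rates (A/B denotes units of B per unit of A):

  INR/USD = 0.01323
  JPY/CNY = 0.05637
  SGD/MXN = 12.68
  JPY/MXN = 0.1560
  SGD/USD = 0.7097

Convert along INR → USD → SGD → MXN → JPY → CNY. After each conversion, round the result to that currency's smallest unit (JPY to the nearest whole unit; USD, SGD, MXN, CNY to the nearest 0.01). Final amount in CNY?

INR 1,700,000.00 × 0.01323 = USD 22,491.00
USD 22,491.00 ÷ 0.7097 = SGD 31,690.86
SGD 31,690.86 × 12.68 = MXN 401,840.10
MXN 401,840.10 ÷ 0.1560 = JPY 2,575,898
JPY 2,575,898 × 0.05637 = CNY 145,203.37

CNY 145,203.37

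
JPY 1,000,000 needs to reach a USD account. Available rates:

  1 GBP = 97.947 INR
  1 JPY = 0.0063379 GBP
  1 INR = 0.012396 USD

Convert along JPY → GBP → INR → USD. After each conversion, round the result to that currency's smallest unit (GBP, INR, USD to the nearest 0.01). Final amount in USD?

USD 7,695.17

JPY 1,000,000 × 0.0063379 = GBP 6,337.90
GBP 6,337.90 × 97.947 = INR 620,778.29
INR 620,778.29 × 0.012396 = USD 7,695.17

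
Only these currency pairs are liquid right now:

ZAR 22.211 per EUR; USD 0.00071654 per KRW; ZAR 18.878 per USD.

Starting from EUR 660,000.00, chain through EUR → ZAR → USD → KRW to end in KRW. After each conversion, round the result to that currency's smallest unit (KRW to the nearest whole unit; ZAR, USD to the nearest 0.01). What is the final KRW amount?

KRW 1,083,716,359

EUR 660,000.00 × 22.211 = ZAR 14,659,260.00
ZAR 14,659,260.00 ÷ 18.878 = USD 776,526.12
USD 776,526.12 ÷ 0.00071654 = KRW 1,083,716,359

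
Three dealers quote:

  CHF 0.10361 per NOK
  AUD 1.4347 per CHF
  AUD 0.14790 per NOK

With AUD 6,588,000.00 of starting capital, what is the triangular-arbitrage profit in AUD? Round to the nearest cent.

Profit: AUD 33,375.06

Profitable loop is AUD → NOK → CHF → AUD:
AUD 6,588,000.00 ÷ 0.14790 = NOK 44,543,610.55
NOK 44,543,610.55 × 0.10361 = CHF 4,615,163.49
CHF 4,615,163.49 × 1.4347 = AUD 6,621,375.06
Profit = AUD 6,621,375.06 − AUD 6,588,000.00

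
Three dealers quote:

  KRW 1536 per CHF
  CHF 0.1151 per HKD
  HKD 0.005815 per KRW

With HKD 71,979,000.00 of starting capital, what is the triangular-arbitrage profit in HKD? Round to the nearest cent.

Profitable loop is HKD → CHF → KRW → HKD:
HKD 71,979,000.00 × 0.1151 = CHF 8,284,782.90
CHF 8,284,782.90 × 1536 = KRW 12,725,426,534
KRW 12,725,426,534 × 0.005815 = HKD 73,998,355.30
Profit = HKD 73,998,355.30 − HKD 71,979,000.00

Profit: HKD 2,019,355.30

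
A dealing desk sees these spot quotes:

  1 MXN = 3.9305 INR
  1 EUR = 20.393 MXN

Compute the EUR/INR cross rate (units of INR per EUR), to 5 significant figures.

1 EUR × 20.393 = 20.393 MXN
20.393 MXN × 3.9305 = 80.1547 INR

EUR/INR = 80.155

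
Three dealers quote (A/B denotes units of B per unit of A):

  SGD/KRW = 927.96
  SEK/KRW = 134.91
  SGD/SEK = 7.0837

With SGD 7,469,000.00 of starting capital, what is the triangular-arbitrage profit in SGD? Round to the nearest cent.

Profit: SGD 222,968.65

Profitable loop is SGD → SEK → KRW → SGD:
SGD 7,469,000.00 × 7.0837 = SEK 52,908,155.30
SEK 52,908,155.30 × 134.91 = KRW 7,137,839,232
KRW 7,137,839,232 ÷ 927.96 = SGD 7,691,968.65
Profit = SGD 7,691,968.65 − SGD 7,469,000.00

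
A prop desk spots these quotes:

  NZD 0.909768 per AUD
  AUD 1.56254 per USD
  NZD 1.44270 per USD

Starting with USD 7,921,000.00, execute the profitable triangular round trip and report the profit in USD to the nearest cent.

Profit: USD 117,855.91

Profitable loop is USD → NZD → AUD → USD:
USD 7,921,000.00 × 1.44270 = NZD 11,427,626.70
NZD 11,427,626.70 ÷ 0.909768 = AUD 12,561,033.91
AUD 12,561,033.91 ÷ 1.56254 = USD 8,038,855.91
Profit = USD 8,038,855.91 − USD 7,921,000.00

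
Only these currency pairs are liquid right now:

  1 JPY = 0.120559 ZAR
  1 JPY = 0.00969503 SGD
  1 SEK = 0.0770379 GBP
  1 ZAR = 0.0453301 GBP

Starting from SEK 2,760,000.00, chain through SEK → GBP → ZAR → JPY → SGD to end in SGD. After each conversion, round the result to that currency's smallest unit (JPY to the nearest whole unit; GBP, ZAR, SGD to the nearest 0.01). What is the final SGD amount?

SGD 377,204.06

SEK 2,760,000.00 × 0.0770379 = GBP 212,624.60
GBP 212,624.60 ÷ 0.0453301 = ZAR 4,690,583.08
ZAR 4,690,583.08 ÷ 0.120559 = JPY 38,906,951
JPY 38,906,951 × 0.00969503 = SGD 377,204.06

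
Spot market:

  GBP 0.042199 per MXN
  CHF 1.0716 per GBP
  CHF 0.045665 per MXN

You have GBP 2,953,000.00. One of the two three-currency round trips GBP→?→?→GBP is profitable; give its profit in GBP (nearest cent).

Profit: GBP 29,030.25

Profitable loop is GBP → MXN → CHF → GBP:
GBP 2,953,000.00 ÷ 0.042199 = MXN 69,977,961.56
MXN 69,977,961.56 × 0.045665 = CHF 3,195,543.61
CHF 3,195,543.61 ÷ 1.0716 = GBP 2,982,030.25
Profit = GBP 2,982,030.25 − GBP 2,953,000.00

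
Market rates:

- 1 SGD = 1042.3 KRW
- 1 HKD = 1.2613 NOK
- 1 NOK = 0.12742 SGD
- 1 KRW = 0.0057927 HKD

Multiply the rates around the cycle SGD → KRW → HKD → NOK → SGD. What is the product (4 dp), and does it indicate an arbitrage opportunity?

Around SGD → KRW → HKD → NOK → SGD: 1 × 1042.3 × 0.0057927 × 1.2613 × 0.12742 = 0.970353
Product < 1; profitable direction is SGD → NOK → HKD → KRW → SGD.

0.9704 (arbitrage exists)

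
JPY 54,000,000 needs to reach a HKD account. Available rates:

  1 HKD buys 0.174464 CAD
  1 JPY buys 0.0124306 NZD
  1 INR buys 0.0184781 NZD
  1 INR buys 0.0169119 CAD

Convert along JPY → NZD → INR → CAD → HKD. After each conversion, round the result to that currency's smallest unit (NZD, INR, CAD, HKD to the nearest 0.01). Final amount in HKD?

HKD 3,521,398.00

JPY 54,000,000 × 0.0124306 = NZD 671,252.40
NZD 671,252.40 ÷ 0.0184781 = INR 36,326,916.73
INR 36,326,916.73 × 0.0169119 = CAD 614,357.18
CAD 614,357.18 ÷ 0.174464 = HKD 3,521,398.00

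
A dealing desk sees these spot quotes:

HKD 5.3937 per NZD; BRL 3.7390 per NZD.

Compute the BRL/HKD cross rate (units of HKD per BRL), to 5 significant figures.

1 BRL ÷ 3.7390 = 0.267451 NZD
0.267451 NZD × 5.3937 = 1.44255 HKD

BRL/HKD = 1.4426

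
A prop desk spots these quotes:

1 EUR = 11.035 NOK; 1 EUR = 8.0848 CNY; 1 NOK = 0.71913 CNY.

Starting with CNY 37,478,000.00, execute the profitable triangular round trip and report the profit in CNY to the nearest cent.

Profitable loop is CNY → NOK → EUR → CNY:
CNY 37,478,000.00 ÷ 0.71913 = NOK 52,115,750.98
NOK 52,115,750.98 ÷ 11.035 = EUR 4,722,768.55
EUR 4,722,768.55 × 8.0848 = CNY 38,182,639.19
Profit = CNY 38,182,639.19 − CNY 37,478,000.00

Profit: CNY 704,639.19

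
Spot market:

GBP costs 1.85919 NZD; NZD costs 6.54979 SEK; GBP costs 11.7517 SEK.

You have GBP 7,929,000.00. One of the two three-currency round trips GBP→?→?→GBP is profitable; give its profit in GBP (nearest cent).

Profitable loop is GBP → NZD → SEK → GBP:
GBP 7,929,000.00 × 1.85919 = NZD 14,741,517.51
NZD 14,741,517.51 × 6.54979 = SEK 96,553,843.97
SEK 96,553,843.97 ÷ 11.7517 = GBP 8,216,159.70
Profit = GBP 8,216,159.70 − GBP 7,929,000.00

Profit: GBP 287,159.70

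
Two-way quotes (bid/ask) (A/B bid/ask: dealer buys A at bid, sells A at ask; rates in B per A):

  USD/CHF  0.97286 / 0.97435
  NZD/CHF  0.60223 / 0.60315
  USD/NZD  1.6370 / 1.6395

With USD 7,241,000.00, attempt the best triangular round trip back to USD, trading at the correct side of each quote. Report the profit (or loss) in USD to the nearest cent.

Net profit: USD 85,467.43

Best loop USD → NZD → CHF → USD:
USD 7,241,000.00 × 1.6370 (sell USD at bid) = NZD 11,853,517.00
NZD 11,853,517.00 × 0.60223 (sell NZD at bid) = CHF 7,138,543.54
CHF 7,138,543.54 ÷ 0.97435 (buy USD at ask) = USD 7,326,467.43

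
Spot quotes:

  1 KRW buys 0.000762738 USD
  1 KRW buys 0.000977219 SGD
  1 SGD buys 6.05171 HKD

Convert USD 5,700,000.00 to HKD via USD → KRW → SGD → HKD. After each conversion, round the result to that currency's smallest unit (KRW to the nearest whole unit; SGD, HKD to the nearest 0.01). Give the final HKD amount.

USD 5,700,000.00 ÷ 0.000762738 = KRW 7,473,077,256
KRW 7,473,077,256 × 0.000977219 = SGD 7,302,833.08
SGD 7,302,833.08 × 6.05171 = HKD 44,194,627.98

HKD 44,194,627.98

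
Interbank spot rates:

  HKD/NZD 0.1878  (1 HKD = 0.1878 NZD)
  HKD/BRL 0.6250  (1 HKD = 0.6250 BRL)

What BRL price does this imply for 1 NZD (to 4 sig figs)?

NZD/BRL = 3.328

1 NZD ÷ 0.1878 = 5.32481 HKD
5.32481 HKD × 0.6250 = 3.32801 BRL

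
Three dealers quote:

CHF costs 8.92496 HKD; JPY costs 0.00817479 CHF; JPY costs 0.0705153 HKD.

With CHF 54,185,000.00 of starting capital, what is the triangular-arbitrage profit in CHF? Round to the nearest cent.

Profitable loop is CHF → HKD → JPY → CHF:
CHF 54,185,000.00 × 8.92496 = HKD 483,598,957.60
HKD 483,598,957.60 ÷ 0.0705153 = JPY 6,858,071,335
JPY 6,858,071,335 × 0.00817479 = CHF 56,063,292.97
Profit = CHF 56,063,292.97 − CHF 54,185,000.00

Profit: CHF 1,878,292.97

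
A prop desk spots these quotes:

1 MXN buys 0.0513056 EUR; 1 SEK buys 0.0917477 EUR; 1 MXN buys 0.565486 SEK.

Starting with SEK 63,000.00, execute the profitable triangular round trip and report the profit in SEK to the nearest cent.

Profit: SEK 707.83

Profitable loop is SEK → EUR → MXN → SEK:
SEK 63,000.00 × 0.0917477 = EUR 5,780.11
EUR 5,780.11 ÷ 0.0513056 = MXN 112,660.32
MXN 112,660.32 × 0.565486 = SEK 63,707.83
Profit = SEK 63,707.83 − SEK 63,000.00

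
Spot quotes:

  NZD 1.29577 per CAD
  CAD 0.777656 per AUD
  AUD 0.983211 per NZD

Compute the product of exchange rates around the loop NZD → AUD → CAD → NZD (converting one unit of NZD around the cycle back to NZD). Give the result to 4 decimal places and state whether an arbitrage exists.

0.9907 (arbitrage exists)

Around NZD → AUD → CAD → NZD: 1 × 0.983211 × 0.777656 × 1.29577 = 0.990746
Product < 1; profitable direction is NZD → CAD → AUD → NZD.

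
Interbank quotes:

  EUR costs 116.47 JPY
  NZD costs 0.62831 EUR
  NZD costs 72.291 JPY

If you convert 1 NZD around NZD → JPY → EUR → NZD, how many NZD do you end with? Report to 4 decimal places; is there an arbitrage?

Around NZD → JPY → EUR → NZD: 1 × 72.291 ÷ 116.47 ÷ 0.62831 = 0.987862
Product < 1; profitable direction is NZD → EUR → JPY → NZD.

0.9879 (arbitrage exists)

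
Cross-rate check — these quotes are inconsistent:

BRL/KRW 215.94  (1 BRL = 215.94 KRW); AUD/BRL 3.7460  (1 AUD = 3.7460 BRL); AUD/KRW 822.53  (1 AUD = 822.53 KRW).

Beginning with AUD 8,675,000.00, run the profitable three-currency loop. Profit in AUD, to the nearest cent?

Profit: AUD 146,051.55

Profitable loop is AUD → KRW → BRL → AUD:
AUD 8,675,000.00 × 822.53 = KRW 7,135,447,750
KRW 7,135,447,750 ÷ 215.94 = BRL 33,043,659.12
BRL 33,043,659.12 ÷ 3.7460 = AUD 8,821,051.55
Profit = AUD 8,821,051.55 − AUD 8,675,000.00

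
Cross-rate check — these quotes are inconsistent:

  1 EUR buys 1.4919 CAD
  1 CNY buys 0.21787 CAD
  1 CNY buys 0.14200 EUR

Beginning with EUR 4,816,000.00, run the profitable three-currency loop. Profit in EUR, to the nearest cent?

Profitable loop is EUR → CNY → CAD → EUR:
EUR 4,816,000.00 ÷ 0.14200 = CNY 33,915,492.96
CNY 33,915,492.96 × 0.21787 = CAD 7,389,168.45
CAD 7,389,168.45 ÷ 1.4919 = EUR 4,952,857.73
Profit = EUR 4,952,857.73 − EUR 4,816,000.00

Profit: EUR 136,857.73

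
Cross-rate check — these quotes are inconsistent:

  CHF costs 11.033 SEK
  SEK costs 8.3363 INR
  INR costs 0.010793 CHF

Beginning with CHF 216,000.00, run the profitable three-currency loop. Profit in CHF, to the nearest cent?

Profit: CHF 1,592.85

Profitable loop is CHF → INR → SEK → CHF:
CHF 216,000.00 ÷ 0.010793 = INR 20,012,971.37
INR 20,012,971.37 ÷ 8.3363 = SEK 2,400,701.91
SEK 2,400,701.91 ÷ 11.033 = CHF 217,592.85
Profit = CHF 217,592.85 − CHF 216,000.00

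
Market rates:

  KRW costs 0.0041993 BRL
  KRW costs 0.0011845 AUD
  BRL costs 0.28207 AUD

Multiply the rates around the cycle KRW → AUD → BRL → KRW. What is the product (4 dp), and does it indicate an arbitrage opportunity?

Around KRW → AUD → BRL → KRW: 1 × 0.0011845 ÷ 0.28207 ÷ 0.0041993 = 1.000003
Product ≈ 1 (deviation 0.000%, within rounding noise).

1.0000 (no arbitrage)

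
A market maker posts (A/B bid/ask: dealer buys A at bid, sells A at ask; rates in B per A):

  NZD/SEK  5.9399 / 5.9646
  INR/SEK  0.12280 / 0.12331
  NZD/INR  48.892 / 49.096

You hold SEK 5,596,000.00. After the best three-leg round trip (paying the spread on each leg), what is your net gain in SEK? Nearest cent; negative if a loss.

Net profit: SEK 36,906.62

Best loop SEK → NZD → INR → SEK:
SEK 5,596,000.00 ÷ 5.9646 (buy NZD at ask) = NZD 938,202.06
NZD 938,202.06 × 48.892 (sell NZD at bid) = INR 45,870,575.06
INR 45,870,575.06 × 0.12280 (sell INR at bid) = SEK 5,632,906.62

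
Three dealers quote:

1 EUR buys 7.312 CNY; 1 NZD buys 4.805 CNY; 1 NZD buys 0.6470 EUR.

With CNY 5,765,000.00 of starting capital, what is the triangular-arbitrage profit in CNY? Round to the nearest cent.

Profitable loop is CNY → EUR → NZD → CNY:
CNY 5,765,000.00 ÷ 7.312 = EUR 788,429.98
EUR 788,429.98 ÷ 0.6470 = NZD 1,218,593.47
NZD 1,218,593.47 × 4.805 = CNY 5,855,341.65
Profit = CNY 5,855,341.65 − CNY 5,765,000.00

Profit: CNY 90,341.65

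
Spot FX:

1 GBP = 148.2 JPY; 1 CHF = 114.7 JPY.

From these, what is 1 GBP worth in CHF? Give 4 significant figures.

1 GBP × 148.2 = 148.2 JPY
148.2 JPY ÷ 114.7 = 1.29207 CHF

GBP/CHF = 1.292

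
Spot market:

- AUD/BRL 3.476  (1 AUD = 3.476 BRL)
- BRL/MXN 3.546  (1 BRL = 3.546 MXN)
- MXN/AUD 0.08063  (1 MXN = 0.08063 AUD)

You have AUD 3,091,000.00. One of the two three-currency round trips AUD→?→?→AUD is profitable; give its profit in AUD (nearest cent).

Profitable loop is AUD → MXN → BRL → AUD:
AUD 3,091,000.00 ÷ 0.08063 = MXN 38,335,607.09
MXN 38,335,607.09 ÷ 3.546 = BRL 10,810,943.91
BRL 10,810,943.91 ÷ 3.476 = AUD 3,110,167.98
Profit = AUD 3,110,167.98 − AUD 3,091,000.00

Profit: AUD 19,167.98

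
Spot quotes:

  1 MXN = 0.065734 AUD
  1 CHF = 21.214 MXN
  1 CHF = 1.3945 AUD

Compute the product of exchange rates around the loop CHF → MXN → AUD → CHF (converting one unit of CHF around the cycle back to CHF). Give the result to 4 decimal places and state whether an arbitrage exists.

Around CHF → MXN → AUD → CHF: 1 × 21.214 × 0.065734 ÷ 1.3945 = 0.999986
Product ≈ 1 (deviation 0.001%, within rounding noise).

1.0000 (no arbitrage)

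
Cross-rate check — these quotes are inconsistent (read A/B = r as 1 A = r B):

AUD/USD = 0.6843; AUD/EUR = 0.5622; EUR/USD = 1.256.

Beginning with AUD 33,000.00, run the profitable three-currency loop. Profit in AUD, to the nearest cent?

Profitable loop is AUD → EUR → USD → AUD:
AUD 33,000.00 × 0.5622 = EUR 18,552.60
EUR 18,552.60 × 1.256 = USD 23,302.07
USD 23,302.07 ÷ 0.6843 = AUD 34,052.41
Profit = AUD 34,052.41 − AUD 33,000.00

Profit: AUD 1,052.41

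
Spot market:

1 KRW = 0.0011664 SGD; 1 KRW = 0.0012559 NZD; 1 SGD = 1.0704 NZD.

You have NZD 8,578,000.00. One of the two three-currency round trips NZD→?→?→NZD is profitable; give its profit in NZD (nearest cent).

Profit: NZD 50,742.14

Profitable loop is NZD → SGD → KRW → NZD:
NZD 8,578,000.00 ÷ 1.0704 = SGD 8,013,826.61
SGD 8,013,826.61 ÷ 0.0011664 = KRW 6,870,564,649
KRW 6,870,564,649 × 0.0012559 = NZD 8,628,742.14
Profit = NZD 8,628,742.14 − NZD 8,578,000.00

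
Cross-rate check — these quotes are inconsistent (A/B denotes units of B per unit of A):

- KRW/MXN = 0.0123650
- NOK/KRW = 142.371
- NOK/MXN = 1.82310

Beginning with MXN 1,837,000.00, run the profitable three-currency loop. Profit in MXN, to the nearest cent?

Profit: MXN 65,409.44

Profitable loop is MXN → KRW → NOK → MXN:
MXN 1,837,000.00 ÷ 0.0123650 = KRW 148,564,497
KRW 148,564,497 ÷ 142.371 = NOK 1,043,502.51
NOK 1,043,502.51 × 1.82310 = MXN 1,902,409.44
Profit = MXN 1,902,409.44 − MXN 1,837,000.00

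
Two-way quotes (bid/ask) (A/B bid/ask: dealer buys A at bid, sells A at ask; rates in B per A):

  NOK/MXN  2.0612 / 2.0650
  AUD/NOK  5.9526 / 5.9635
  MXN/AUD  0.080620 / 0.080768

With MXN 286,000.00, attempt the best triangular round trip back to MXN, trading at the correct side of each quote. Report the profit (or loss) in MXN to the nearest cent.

Net profit: MXN 1,544.74

Best loop MXN → NOK → AUD → MXN:
MXN 286,000.00 ÷ 2.0650 (buy NOK at ask) = NOK 138,498.79
NOK 138,498.79 ÷ 5.9635 (buy AUD at ask) = AUD 23,224.41
AUD 23,224.41 ÷ 0.080768 (buy MXN at ask) = MXN 287,544.74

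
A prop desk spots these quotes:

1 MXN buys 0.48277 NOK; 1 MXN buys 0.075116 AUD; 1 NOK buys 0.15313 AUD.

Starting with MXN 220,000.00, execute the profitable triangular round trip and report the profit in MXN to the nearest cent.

Profit: MXN 3,539.66

Profitable loop is MXN → AUD → NOK → MXN:
MXN 220,000.00 × 0.075116 = AUD 16,525.52
AUD 16,525.52 ÷ 0.15313 = NOK 107,918.24
NOK 107,918.24 ÷ 0.48277 = MXN 223,539.66
Profit = MXN 223,539.66 − MXN 220,000.00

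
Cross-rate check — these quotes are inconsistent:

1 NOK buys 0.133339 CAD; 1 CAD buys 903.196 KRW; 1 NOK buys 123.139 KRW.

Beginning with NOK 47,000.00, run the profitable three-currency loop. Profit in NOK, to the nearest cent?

Profitable loop is NOK → KRW → CAD → NOK:
NOK 47,000.00 × 123.139 = KRW 5,787,533
KRW 5,787,533 ÷ 903.196 = CAD 6,407.84
CAD 6,407.84 ÷ 0.133339 = NOK 48,056.74
Profit = NOK 48,056.74 − NOK 47,000.00

Profit: NOK 1,056.74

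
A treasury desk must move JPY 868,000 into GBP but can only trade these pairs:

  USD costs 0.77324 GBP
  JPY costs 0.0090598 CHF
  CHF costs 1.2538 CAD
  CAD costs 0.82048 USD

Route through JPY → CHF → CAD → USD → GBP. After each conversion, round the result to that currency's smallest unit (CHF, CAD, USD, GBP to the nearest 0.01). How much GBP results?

GBP 6,255.31

JPY 868,000 × 0.0090598 = CHF 7,863.91
CHF 7,863.91 × 1.2538 = CAD 9,859.77
CAD 9,859.77 × 0.82048 = USD 8,089.74
USD 8,089.74 × 0.77324 = GBP 6,255.31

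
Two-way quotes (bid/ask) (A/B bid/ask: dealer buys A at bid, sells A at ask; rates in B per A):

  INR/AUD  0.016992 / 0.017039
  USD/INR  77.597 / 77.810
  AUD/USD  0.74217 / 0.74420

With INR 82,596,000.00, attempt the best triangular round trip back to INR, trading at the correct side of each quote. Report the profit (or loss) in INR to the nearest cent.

Best loop INR → USD → AUD → INR:
INR 82,596,000.00 ÷ 77.810 (buy USD at ask) = USD 1,061,508.80
USD 1,061,508.80 ÷ 0.74420 (buy AUD at ask) = AUD 1,426,375.71
AUD 1,426,375.71 ÷ 0.017039 (buy INR at ask) = INR 83,712,407.43

Net profit: INR 1,116,407.43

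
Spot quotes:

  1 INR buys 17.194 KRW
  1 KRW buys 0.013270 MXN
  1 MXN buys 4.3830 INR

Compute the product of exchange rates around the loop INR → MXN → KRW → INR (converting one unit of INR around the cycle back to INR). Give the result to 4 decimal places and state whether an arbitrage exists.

Around INR → MXN → KRW → INR: 1 ÷ 4.3830 ÷ 0.013270 ÷ 17.194 = 0.999956
Product ≈ 1 (deviation 0.004%, within rounding noise).

1.0000 (no arbitrage)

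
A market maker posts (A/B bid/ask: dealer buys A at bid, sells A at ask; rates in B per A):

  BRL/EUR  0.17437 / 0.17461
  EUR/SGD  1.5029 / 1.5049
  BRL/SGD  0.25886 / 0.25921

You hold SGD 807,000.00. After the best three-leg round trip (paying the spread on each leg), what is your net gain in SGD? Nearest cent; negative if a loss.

Best loop SGD → BRL → EUR → SGD:
SGD 807,000.00 ÷ 0.25921 (buy BRL at ask) = BRL 3,113,305.81
BRL 3,113,305.81 × 0.17437 (sell BRL at bid) = EUR 542,867.13
EUR 542,867.13 × 1.5029 (sell EUR at bid) = SGD 815,875.02

Net profit: SGD 8,875.02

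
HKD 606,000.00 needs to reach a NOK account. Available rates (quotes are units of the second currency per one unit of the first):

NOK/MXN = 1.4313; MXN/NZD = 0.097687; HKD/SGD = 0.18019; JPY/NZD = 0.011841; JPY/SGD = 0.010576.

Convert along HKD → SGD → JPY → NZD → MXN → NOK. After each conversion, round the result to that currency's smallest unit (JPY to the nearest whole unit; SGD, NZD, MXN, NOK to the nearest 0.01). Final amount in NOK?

HKD 606,000.00 × 0.18019 = SGD 109,195.14
SGD 109,195.14 ÷ 0.010576 = JPY 10,324,805
JPY 10,324,805 × 0.011841 = NZD 122,256.02
NZD 122,256.02 ÷ 0.097687 = MXN 1,251,507.57
MXN 1,251,507.57 ÷ 1.4313 = NOK 874,385.22

NOK 874,385.22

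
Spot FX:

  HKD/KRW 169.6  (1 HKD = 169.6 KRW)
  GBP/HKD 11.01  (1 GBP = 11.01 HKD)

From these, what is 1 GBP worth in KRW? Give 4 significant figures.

GBP/KRW = 1867

1 GBP × 11.01 = 11.01 HKD
11.01 HKD × 169.6 = 1867.3 KRW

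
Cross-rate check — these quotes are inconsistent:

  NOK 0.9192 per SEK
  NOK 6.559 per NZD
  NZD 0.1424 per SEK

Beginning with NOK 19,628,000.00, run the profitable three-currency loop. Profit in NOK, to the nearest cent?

Profit: NOK 316,063.76

Profitable loop is NOK → SEK → NZD → NOK:
NOK 19,628,000.00 ÷ 0.9192 = SEK 21,353,350.74
SEK 21,353,350.74 × 0.1424 = NZD 3,040,717.15
NZD 3,040,717.15 × 6.559 = NOK 19,944,063.76
Profit = NOK 19,944,063.76 − NOK 19,628,000.00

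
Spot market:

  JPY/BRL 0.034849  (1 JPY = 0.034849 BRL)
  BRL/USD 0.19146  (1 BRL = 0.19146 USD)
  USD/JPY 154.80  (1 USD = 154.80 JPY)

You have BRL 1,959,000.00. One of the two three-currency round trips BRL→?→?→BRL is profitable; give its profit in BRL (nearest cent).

Profitable loop is BRL → USD → JPY → BRL:
BRL 1,959,000.00 × 0.19146 = USD 375,070.14
USD 375,070.14 × 154.80 = JPY 58,060,858
JPY 58,060,858 × 0.034849 = BRL 2,023,362.83
Profit = BRL 2,023,362.83 − BRL 1,959,000.00

Profit: BRL 64,362.83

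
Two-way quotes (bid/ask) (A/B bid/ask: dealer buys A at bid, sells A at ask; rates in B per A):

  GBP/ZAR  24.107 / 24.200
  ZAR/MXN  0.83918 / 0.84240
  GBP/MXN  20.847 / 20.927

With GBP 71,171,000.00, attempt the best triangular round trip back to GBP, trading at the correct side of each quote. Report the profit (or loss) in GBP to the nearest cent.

Best loop GBP → MXN → ZAR → GBP:
GBP 71,171,000.00 × 20.847 (sell GBP at bid) = MXN 1,483,701,837.00
MXN 1,483,701,837.00 ÷ 0.84240 (buy ZAR at ask) = ZAR 1,761,279,483.62
ZAR 1,761,279,483.62 ÷ 24.200 (buy GBP at ask) = GBP 72,780,143.95

Net profit: GBP 1,609,143.95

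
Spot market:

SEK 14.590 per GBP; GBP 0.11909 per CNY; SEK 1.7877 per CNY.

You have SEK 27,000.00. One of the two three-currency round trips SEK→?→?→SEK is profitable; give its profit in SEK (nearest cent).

Profitable loop is SEK → GBP → CNY → SEK:
SEK 27,000.00 ÷ 14.590 = GBP 1,850.58
GBP 1,850.58 ÷ 0.11909 = CNY 15,539.36
CNY 15,539.36 × 1.7877 = SEK 27,779.72
Profit = SEK 27,779.72 − SEK 27,000.00

Profit: SEK 779.72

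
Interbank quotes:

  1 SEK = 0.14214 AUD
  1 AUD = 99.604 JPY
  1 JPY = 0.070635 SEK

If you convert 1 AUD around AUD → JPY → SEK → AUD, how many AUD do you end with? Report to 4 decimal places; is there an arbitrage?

1.0000 (no arbitrage)

Around AUD → JPY → SEK → AUD: 1 × 99.604 × 0.070635 × 0.14214 = 1.000030
Product ≈ 1 (deviation 0.003%, within rounding noise).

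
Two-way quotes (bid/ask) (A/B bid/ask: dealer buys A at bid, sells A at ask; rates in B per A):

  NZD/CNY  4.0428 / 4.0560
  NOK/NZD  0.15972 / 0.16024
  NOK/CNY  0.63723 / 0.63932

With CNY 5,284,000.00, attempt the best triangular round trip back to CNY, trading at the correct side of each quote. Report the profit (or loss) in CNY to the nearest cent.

Net profit: CNY 52,863.27

Best loop CNY → NOK → NZD → CNY:
CNY 5,284,000.00 ÷ 0.63932 (buy NOK at ask) = NOK 8,265,031.60
NOK 8,265,031.60 × 0.15972 (sell NOK at bid) = NZD 1,320,090.85
NZD 1,320,090.85 × 4.0428 (sell NZD at bid) = CNY 5,336,863.27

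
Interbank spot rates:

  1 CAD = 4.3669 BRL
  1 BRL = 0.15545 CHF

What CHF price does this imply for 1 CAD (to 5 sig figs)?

CAD/CHF = 0.67883

1 CAD × 4.3669 = 4.3669 BRL
4.3669 BRL × 0.15545 = 0.678835 CHF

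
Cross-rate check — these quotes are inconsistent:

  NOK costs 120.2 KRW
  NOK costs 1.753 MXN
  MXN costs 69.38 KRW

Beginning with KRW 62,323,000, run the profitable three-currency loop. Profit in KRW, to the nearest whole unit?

Profit: KRW 737,890

Profitable loop is KRW → NOK → MXN → KRW:
KRW 62,323,000 ÷ 120.2 = NOK 518,494.18
NOK 518,494.18 × 1.753 = MXN 908,920.29
MXN 908,920.29 × 69.38 = KRW 63,060,890
Profit = KRW 63,060,890 − KRW 62,323,000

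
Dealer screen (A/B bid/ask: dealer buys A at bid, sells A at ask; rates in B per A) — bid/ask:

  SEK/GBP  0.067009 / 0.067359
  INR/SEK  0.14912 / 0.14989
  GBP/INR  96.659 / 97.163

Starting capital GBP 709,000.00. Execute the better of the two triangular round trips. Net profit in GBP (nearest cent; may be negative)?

Net profit: GBP 13,731.58

Best loop GBP → SEK → INR → GBP:
GBP 709,000.00 ÷ 0.067359 (buy SEK at ask) = SEK 10,525,690.70
SEK 10,525,690.70 ÷ 0.14989 (buy INR at ask) = INR 70,222,768.04
INR 70,222,768.04 ÷ 97.163 (buy GBP at ask) = GBP 722,731.58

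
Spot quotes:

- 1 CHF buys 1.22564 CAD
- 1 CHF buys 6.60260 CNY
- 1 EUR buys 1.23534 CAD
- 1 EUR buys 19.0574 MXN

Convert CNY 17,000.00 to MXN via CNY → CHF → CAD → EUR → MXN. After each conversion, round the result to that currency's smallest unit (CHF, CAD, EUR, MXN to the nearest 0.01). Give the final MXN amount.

MXN 48,682.51

CNY 17,000.00 ÷ 6.60260 = CHF 2,574.74
CHF 2,574.74 × 1.22564 = CAD 3,155.70
CAD 3,155.70 ÷ 1.23534 = EUR 2,554.52
EUR 2,554.52 × 19.0574 = MXN 48,682.51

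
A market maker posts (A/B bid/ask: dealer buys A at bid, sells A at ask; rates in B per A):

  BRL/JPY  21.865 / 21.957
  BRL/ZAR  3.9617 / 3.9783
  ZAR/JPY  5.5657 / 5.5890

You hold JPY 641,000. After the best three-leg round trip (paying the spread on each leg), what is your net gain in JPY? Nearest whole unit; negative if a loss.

Net profit: JPY 2,704

Best loop JPY → BRL → ZAR → JPY:
JPY 641,000 ÷ 21.957 (buy BRL at ask) = BRL 29,193.42
BRL 29,193.42 × 3.9617 (sell BRL at bid) = ZAR 115,655.59
ZAR 115,655.59 × 5.5657 (sell ZAR at bid) = JPY 643,704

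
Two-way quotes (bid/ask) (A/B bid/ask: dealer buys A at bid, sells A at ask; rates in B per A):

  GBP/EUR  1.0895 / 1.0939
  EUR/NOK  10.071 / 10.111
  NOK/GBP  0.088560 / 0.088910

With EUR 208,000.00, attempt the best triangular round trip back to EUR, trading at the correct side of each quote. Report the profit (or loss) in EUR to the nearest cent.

Best loop EUR → GBP → NOK → EUR:
EUR 208,000.00 ÷ 1.0939 (buy GBP at ask) = GBP 190,145.35
GBP 190,145.35 ÷ 0.088910 (buy NOK at ask) = NOK 2,138,627.28
NOK 2,138,627.28 ÷ 10.111 (buy EUR at ask) = EUR 211,514.91

Net profit: EUR 3,514.91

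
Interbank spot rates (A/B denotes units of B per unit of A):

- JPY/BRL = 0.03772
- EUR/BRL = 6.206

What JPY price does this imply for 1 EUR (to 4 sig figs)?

1 EUR × 6.206 = 6.206 BRL
6.206 BRL ÷ 0.03772 = 164.528 JPY

EUR/JPY = 164.5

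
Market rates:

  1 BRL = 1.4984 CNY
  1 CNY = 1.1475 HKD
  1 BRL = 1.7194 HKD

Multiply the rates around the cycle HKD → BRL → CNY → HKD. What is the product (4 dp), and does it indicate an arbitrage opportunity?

1.0000 (no arbitrage)

Around HKD → BRL → CNY → HKD: 1 ÷ 1.7194 × 1.4984 × 1.1475 = 1.000008
Product ≈ 1 (deviation 0.001%, within rounding noise).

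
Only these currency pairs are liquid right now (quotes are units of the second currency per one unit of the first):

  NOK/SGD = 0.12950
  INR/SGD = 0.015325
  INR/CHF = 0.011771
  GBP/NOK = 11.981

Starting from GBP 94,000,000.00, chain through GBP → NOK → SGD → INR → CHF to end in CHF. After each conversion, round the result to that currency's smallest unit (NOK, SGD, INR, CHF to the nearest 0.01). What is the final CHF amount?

CHF 112,022,063.08

GBP 94,000,000.00 × 11.981 = NOK 1,126,214,000.00
NOK 1,126,214,000.00 × 0.12950 = SGD 145,844,713.00
SGD 145,844,713.00 ÷ 0.015325 = INR 9,516,783,882.54
INR 9,516,783,882.54 × 0.011771 = CHF 112,022,063.08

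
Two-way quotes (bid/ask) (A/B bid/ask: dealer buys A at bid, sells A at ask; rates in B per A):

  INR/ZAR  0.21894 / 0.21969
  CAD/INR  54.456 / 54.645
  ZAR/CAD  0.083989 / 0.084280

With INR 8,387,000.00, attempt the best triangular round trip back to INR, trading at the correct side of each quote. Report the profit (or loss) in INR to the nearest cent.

Net profit: INR 11,464.77

Best loop INR → ZAR → CAD → INR:
INR 8,387,000.00 × 0.21894 (sell INR at bid) = ZAR 1,836,249.78
ZAR 1,836,249.78 × 0.083989 (sell ZAR at bid) = CAD 154,224.78
CAD 154,224.78 × 54.456 (sell CAD at bid) = INR 8,398,464.77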